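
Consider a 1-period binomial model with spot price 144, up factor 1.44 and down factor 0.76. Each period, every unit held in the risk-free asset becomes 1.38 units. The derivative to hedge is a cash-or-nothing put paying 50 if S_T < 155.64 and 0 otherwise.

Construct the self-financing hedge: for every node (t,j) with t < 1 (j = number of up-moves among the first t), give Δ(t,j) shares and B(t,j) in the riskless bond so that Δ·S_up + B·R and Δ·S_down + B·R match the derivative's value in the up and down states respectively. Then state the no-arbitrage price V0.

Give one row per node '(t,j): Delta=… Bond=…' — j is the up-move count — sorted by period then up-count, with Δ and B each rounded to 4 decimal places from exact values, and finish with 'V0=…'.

Since d<R<u, set p* = (R−d)/(u−d) = 0.9118; price each node as the discounted p*-expectation of its children.
Terminal values V(1,·): V(1,0)=50.0000, V(1,1)=0.0000
Node (0,0) S=144.0000: V=(p*·0.0000+(1−p*)·50.0000)/1.38=3.1969; Δ=(0.0000−50.0000)/(207.3600−109.4400)=-0.5106; B=V−Δ·S=76.7263
Each (Δ,B) replicates both successor values, so the strategy is self-financing and V0 is arbitrage-free.

(0,0): Delta=-0.5106 Bond=76.7263
V0=3.1969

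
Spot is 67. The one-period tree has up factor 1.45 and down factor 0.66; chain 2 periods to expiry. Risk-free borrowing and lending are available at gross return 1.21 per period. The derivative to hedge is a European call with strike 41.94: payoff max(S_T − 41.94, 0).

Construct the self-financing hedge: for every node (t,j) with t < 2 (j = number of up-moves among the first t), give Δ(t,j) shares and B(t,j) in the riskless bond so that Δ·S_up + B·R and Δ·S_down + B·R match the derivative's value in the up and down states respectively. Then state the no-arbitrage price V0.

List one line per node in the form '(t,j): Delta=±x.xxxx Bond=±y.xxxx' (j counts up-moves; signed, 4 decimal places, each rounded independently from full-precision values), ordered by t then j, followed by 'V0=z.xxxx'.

Risk-neutral probability p* = (R−d)/(u−d) = (1.21−0.66)/(1.45−0.66) = 0.6962.
At expiry t=2: V(2,0)=0.0000, V(2,1)=22.1790, V(2,2)=98.9275
(1,0): S=44.2200. Δ = (V_up−V_dn)/(S_up−S_dn) = (22.1790−0.0000)/(64.1190−29.1852) = 0.6349. V = [p*·22.1790 + (1−p*)·0.0000]/1.21 = 12.7612. B = V − Δ·S = -15.3135.
(1,1): S=97.1500. Δ = (V_up−V_dn)/(S_up−S_dn) = (98.9275−22.1790)/(140.8675−64.1190) = 1.0000. V = [p*·98.9275 + (1−p*)·22.1790]/1.21 = 62.4888. B = V − Δ·S = -34.6612.
(0,0): S=67.0000. Δ = (V_up−V_dn)/(S_up−S_dn) = (62.4888−12.7612)/(97.1500−44.2200) = 0.9395. V = [p*·62.4888 + (1−p*)·12.7612]/1.21 = 39.1584. B = V − Δ·S = -23.7879.
Root portfolio cost Δ·67+B reproduces V0=39.1584.

(0,0): Delta=0.9395 Bond=-23.7879
(1,0): Delta=0.6349 Bond=-15.3135
(1,1): Delta=1.0000 Bond=-34.6612
V0=39.1584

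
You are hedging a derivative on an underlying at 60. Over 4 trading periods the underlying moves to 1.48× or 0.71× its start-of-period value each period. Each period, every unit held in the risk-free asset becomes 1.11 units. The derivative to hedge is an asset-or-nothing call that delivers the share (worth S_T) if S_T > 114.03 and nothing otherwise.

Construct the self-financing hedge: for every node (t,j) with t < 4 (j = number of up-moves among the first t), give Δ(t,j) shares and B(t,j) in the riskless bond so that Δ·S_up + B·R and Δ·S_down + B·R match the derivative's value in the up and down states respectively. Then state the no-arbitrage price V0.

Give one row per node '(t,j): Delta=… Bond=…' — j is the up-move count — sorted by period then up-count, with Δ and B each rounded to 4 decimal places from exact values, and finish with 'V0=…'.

(0,0): Delta=1.1826 Bond=-32.6318
(1,0): Delta=0.9221 Bond=-25.1265
(1,1): Delta=1.2981 Bond=-46.4840
(2,0): Delta=0.0000 Bond=0.0000
(2,1): Delta=1.3313 Bond=-53.6890
(2,2): Delta=1.2834 Bond=-49.6624
(3,0): Delta=0.0000 Bond=0.0000
(3,1): Delta=0.0000 Bond=0.0000
(3,2): Delta=1.9221 Bond=-114.7201
(3,3): Delta=1.0000 Bond=0.0000
V0=38.3218

Since d<R<u, set p* = (R−d)/(u−d) = 0.5195; price each node as the discounted p*-expectation of its children.
Payoff layer (t=4): V(4,0)=0.0000, V(4,1)=0.0000, V(4,2)=0.0000, V(4,3)=138.1003, V(4,4)=287.8711
(3,0): S=21.4747. Δ = (V_up−V_dn)/(S_up−S_dn) = (0.0000−0.0000)/(31.7825−15.2470) = 0.0000. V = [p*·0.0000 + (1−p*)·0.0000]/1.11 = 0.0000. B = V − Δ·S = 0.0000.
(3,1): S=44.7641. Δ = (V_up−V_dn)/(S_up−S_dn) = (0.0000−0.0000)/(66.2508−31.7825) = 0.0000. V = [p*·0.0000 + (1−p*)·0.0000]/1.11 = 0.0000. B = V − Δ·S = 0.0000.
(3,2): S=93.3110. Δ = (V_up−V_dn)/(S_up−S_dn) = (138.1003−0.0000)/(138.1003−66.2508) = 1.9221. V = [p*·138.1003 + (1−p*)·0.0000]/1.11 = 64.6310. B = V − Δ·S = -114.7201.
(3,3): S=194.5075. Δ = (V_up−V_dn)/(S_up−S_dn) = (287.8711−138.1003)/(287.8711−138.1003) = 1.0000. V = [p*·287.8711 + (1−p*)·138.1003]/1.11 = 194.5075. B = V − Δ·S = 0.0000.
(2,0): S=30.2460. Δ = (V_up−V_dn)/(S_up−S_dn) = (0.0000−0.0000)/(44.7641−21.4747) = 0.0000. V = [p*·0.0000 + (1−p*)·0.0000]/1.11 = 0.0000. B = V − Δ·S = 0.0000.
(2,1): S=63.0480. Δ = (V_up−V_dn)/(S_up−S_dn) = (64.6310−0.0000)/(93.3110−44.7641) = 1.3313. V = [p*·64.6310 + (1−p*)·0.0000]/1.11 = 30.2473. B = V − Δ·S = -53.6890.
(2,2): S=131.4240. Δ = (V_up−V_dn)/(S_up−S_dn) = (194.5075−64.6310)/(194.5075−93.3110) = 1.2834. V = [p*·194.5075 + (1−p*)·64.6310]/1.11 = 119.0084. B = V − Δ·S = -49.6624.
(1,0): S=42.6000. Δ = (V_up−V_dn)/(S_up−S_dn) = (30.2473−0.0000)/(63.0480−30.2460) = 0.9221. V = [p*·30.2473 + (1−p*)·0.0000]/1.11 = 14.1558. B = V − Δ·S = -25.1265.
(1,1): S=88.8000. Δ = (V_up−V_dn)/(S_up−S_dn) = (119.0084−30.2473)/(131.4240−63.0480) = 1.2981. V = [p*·119.0084 + (1−p*)·30.2473]/1.11 = 68.7901. B = V − Δ·S = -46.4840.
(0,0): S=60.0000. Δ = (V_up−V_dn)/(S_up−S_dn) = (68.7901−14.1558)/(88.8000−42.6000) = 1.1826. V = [p*·68.7901 + (1−p*)·14.1558]/1.11 = 38.3218. B = V − Δ·S = -32.6318.
Self-financing check: at every node Δ·S+B equals the discounted successor values.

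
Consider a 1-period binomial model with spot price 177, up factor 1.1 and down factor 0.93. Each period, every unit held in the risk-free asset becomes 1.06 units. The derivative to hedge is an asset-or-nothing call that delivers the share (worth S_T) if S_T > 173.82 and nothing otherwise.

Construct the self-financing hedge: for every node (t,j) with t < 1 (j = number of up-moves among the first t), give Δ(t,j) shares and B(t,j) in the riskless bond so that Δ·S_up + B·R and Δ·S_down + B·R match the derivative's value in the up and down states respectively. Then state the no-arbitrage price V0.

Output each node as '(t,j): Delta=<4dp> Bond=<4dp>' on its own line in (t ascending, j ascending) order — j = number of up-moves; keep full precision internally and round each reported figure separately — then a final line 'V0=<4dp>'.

The replicating-portfolio and risk-neutral prices coincide; use p* = (1.06−0.93)/(1.1−0.93) = 0.7647 for the latter.
At expiry t=1: V(1,0)=0.0000, V(1,1)=194.7000
  t=0,j=0: stock 177.0000 → up 194.7000 (V=194.7000), down 164.6100 (V=0.0000). Price 140.4606; hedge Δ=6.4706, bond B=-1004.8335.
Check: Δ(0,0)·S0 + B(0,0) = 140.4606 = V0.

(0,0): Delta=6.4706 Bond=-1004.8335
V0=140.4606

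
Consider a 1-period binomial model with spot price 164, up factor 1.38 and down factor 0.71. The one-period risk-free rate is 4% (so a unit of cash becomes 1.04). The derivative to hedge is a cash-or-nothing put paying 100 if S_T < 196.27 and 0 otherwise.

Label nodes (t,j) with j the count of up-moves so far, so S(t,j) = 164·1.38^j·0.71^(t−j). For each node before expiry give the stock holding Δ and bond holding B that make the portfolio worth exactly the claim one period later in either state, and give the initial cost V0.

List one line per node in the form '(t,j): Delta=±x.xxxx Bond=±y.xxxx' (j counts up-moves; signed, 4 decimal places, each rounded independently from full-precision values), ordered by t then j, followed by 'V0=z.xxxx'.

Since d<R<u, set p* = (R−d)/(u−d) = 0.4925; price each node as the discounted p*-expectation of its children.
Terminal payoffs: V(1,0)=100.0000, V(1,1)=0.0000
Node (0,0) S=164.0000: V=(p*·0.0000+(1−p*)·100.0000)/1.04=48.7945; Δ=(0.0000−100.0000)/(226.3200−116.4400)=-0.9101; B=V−Δ·S=198.0482
Each (Δ,B) replicates both successor values, so the strategy is self-financing and V0 is arbitrage-free.

(0,0): Delta=-0.9101 Bond=198.0482
V0=48.7945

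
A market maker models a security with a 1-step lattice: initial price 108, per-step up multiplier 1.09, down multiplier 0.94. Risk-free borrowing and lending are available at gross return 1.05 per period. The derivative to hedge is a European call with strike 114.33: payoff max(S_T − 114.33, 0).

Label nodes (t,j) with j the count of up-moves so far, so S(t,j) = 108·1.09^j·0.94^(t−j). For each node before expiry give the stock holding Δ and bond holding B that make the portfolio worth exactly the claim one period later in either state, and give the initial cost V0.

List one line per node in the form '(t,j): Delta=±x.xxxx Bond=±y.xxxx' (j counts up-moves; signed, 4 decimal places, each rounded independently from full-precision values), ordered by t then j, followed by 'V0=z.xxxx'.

Risk-neutral probability p* = (R−d)/(u−d) = (1.05−0.94)/(1.09−0.94) = 0.7333.
Payoff layer (t=1): V(1,0)=0.0000, V(1,1)=3.3900
(0,0): S=108.0000. Δ = (V_up−V_dn)/(S_up−S_dn) = (3.3900−0.0000)/(117.7200−101.5200) = 0.2093. V = [p*·3.3900 + (1−p*)·0.0000]/1.05 = 2.3676. B = V − Δ·S = -20.2324.
Self-financing check: at every node Δ·S+B equals the discounted successor values.

(0,0): Delta=0.2093 Bond=-20.2324
V0=2.3676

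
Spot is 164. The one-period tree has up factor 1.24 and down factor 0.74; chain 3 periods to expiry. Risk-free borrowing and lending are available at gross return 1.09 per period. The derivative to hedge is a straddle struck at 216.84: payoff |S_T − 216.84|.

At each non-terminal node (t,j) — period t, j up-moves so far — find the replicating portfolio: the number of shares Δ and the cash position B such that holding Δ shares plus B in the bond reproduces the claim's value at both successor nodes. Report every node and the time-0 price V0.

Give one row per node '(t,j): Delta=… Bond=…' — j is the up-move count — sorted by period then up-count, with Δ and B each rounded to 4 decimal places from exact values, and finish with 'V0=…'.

Since d<R<u, set p* = (R−d)/(u−d) = 0.7000; price each node as the discounted p*-expectation of its children.
Terminal values V(3,·): V(3,0)=150.3833, V(3,1)=105.4801, V(3,2)=30.2369, V(3,3)=95.8463
Node (2,0) S=89.8064: V=(p*·105.4801+(1−p*)·150.3833)/1.09=109.1294; Δ=(105.4801−150.3833)/(111.3599−66.4567)=-1.0000; B=V−Δ·S=198.9358
Node (2,1) S=150.4864: V=(p*·30.2369+(1−p*)·105.4801)/1.09=48.4494; Δ=(30.2369−105.4801)/(186.6031−111.3599)=-1.0000; B=V−Δ·S=198.9358
Node (2,2) S=252.1664: V=(p*·95.8463+(1−p*)·30.2369)/1.09=69.8748; Δ=(95.8463−30.2369)/(312.6863−186.6031)=0.5204; B=V−Δ·S=-61.3442
Node (1,0) S=121.3600: V=(p*·48.4494+(1−p*)·109.1294)/1.09=61.1499; Δ=(48.4494−109.1294)/(150.4864−89.8064)=-1.0000; B=V−Δ·S=182.5099
Node (1,1) S=203.3600: V=(p*·69.8748+(1−p*)·48.4494)/1.09=58.2084; Δ=(69.8748−48.4494)/(252.1664−150.4864)=0.2107; B=V−Δ·S=15.3576
Node (0,0) S=164.0000: V=(p*·58.2084+(1−p*)·61.1499)/1.09=54.2118; Δ=(58.2084−61.1499)/(203.3600−121.3600)=-0.0359; B=V−Δ·S=60.0948
Root portfolio cost Δ·164+B reproduces V0=54.2118.

(0,0): Delta=-0.0359 Bond=60.0948
(1,0): Delta=-1.0000 Bond=182.5099
(1,1): Delta=0.2107 Bond=15.3576
(2,0): Delta=-1.0000 Bond=198.9358
(2,1): Delta=-1.0000 Bond=198.9358
(2,2): Delta=0.5204 Bond=-61.3442
V0=54.2118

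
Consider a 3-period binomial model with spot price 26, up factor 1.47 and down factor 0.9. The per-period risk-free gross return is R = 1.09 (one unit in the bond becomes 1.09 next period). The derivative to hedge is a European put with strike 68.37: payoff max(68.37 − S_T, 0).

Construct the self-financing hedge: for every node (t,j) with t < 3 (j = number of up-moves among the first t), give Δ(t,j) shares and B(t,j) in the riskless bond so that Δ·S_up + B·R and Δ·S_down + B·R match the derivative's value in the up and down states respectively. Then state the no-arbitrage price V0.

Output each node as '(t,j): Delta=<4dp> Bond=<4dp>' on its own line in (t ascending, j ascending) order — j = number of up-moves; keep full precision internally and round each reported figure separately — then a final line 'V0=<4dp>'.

(0,0): Delta=-0.9103 Bond=50.8678
(1,0): Delta=-1.0000 Bond=57.5457
(1,1): Delta=-0.8004 Bond=51.2465
(2,0): Delta=-1.0000 Bond=62.7248
(2,1): Delta=-1.0000 Bond=62.7248
(2,2): Delta=-0.5560 Bond=42.1266
V0=27.2009

Under the risk-neutral measure, an up-move has probability p* = (R−d)/(u−d) = 0.3333 and values discount at R = 1.09.
At expiry t=3: V(3,0)=49.4160, V(3,1)=37.4118, V(3,2)=17.8049, V(3,3)=0.0000
(2,0): S=21.0600. Δ = (V_up−V_dn)/(S_up−S_dn) = (37.4118−49.4160)/(30.9582−18.9540) = -1.0000. V = [p*·37.4118 + (1−p*)·49.4160]/1.09 = 41.6648. B = V − Δ·S = 62.7248.
(2,1): S=34.3980. Δ = (V_up−V_dn)/(S_up−S_dn) = (17.8049−37.4118)/(50.5651−30.9582) = -1.0000. V = [p*·17.8049 + (1−p*)·37.4118]/1.09 = 28.3268. B = V − Δ·S = 62.7248.
(2,2): S=56.1834. Δ = (V_up−V_dn)/(S_up−S_dn) = (0.0000−17.8049)/(82.5896−50.5651) = -0.5560. V = [p*·0.0000 + (1−p*)·17.8049]/1.09 = 10.8899. B = V − Δ·S = 42.1266.
(1,0): S=23.4000. Δ = (V_up−V_dn)/(S_up−S_dn) = (28.3268−41.6648)/(34.3980−21.0600) = -1.0000. V = [p*·28.3268 + (1−p*)·41.6648]/1.09 = 34.1457. B = V − Δ·S = 57.5457.
(1,1): S=38.2200. Δ = (V_up−V_dn)/(S_up−S_dn) = (10.8899−28.3268)/(56.1834−34.3980) = -0.8004. V = [p*·10.8899 + (1−p*)·28.3268]/1.09 = 20.6555. B = V − Δ·S = 51.2465.
(0,0): S=26.0000. Δ = (V_up−V_dn)/(S_up−S_dn) = (20.6555−34.1457)/(38.2200−23.4000) = -0.9103. V = [p*·20.6555 + (1−p*)·34.1457]/1.09 = 27.2009. B = V − Δ·S = 50.8678.
Check: Δ(0,0)·S0 + B(0,0) = 27.2009 = V0.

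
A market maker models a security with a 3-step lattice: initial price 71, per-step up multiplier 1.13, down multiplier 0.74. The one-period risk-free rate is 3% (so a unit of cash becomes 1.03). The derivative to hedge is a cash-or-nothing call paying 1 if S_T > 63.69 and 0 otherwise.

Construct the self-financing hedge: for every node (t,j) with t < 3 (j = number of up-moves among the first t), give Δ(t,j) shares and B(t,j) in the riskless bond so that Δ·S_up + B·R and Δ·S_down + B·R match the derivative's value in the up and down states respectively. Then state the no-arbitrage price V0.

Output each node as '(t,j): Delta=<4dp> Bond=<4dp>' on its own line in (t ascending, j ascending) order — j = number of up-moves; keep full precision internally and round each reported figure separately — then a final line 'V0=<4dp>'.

(0,0): Delta=0.0130 Bond=-0.1561
(1,0): Delta=0.0352 Bond=-1.3299
(1,1): Delta=0.0080 Bond=0.2423
(2,0): Delta=0.0000 Bond=0.0000
(2,1): Delta=0.0432 Bond=-1.8422
(2,2): Delta=0.0000 Bond=0.9709
V0=0.7655

The replicating-portfolio and risk-neutral prices coincide; use p* = (1.03−0.74)/(1.13−0.74) = 0.7436 for the latter.
At expiry t=3: V(3,0)=0.0000, V(3,1)=0.0000, V(3,2)=1.0000, V(3,3)=1.0000
  t=2,j=0: stock 38.8796 → up 43.9339 (V=0.0000), down 28.7709 (V=0.0000). Price 0.0000; hedge Δ=0.0000, bond B=0.0000.
  t=2,j=1: stock 59.3702 → up 67.0883 (V=1.0000), down 43.9339 (V=0.0000). Price 0.7219; hedge Δ=0.0432, bond B=-1.8422.
  t=2,j=2: stock 90.6599 → up 102.4457 (V=1.0000), down 67.0883 (V=1.0000). Price 0.9709; hedge Δ=0.0000, bond B=0.9709.
  t=1,j=0: stock 52.5400 → up 59.3702 (V=0.7219), down 38.8796 (V=0.0000). Price 0.5212; hedge Δ=0.0352, bond B=-1.3299.
  t=1,j=1: stock 80.2300 → up 90.6599 (V=0.9709), down 59.3702 (V=0.7219). Price 0.8806; hedge Δ=0.0080, bond B=0.2423.
  t=0,j=0: stock 71.0000 → up 80.2300 (V=0.8806), down 52.5400 (V=0.5212). Price 0.7655; hedge Δ=0.0130, bond B=-0.1561.
Self-financing check: at every node Δ·S+B equals the discounted successor values.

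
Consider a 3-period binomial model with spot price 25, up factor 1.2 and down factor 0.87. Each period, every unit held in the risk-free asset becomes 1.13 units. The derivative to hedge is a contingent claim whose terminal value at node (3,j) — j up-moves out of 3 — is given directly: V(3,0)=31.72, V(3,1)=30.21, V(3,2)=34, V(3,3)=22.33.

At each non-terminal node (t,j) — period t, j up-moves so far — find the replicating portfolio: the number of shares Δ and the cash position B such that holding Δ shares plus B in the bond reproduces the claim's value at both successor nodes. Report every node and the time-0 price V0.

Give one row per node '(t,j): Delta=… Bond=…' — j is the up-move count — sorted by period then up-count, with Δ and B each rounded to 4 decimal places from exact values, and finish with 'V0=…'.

(0,0): Delta=-0.5739 Bond=33.6602
(1,0): Delta=0.3287 Bond=18.4058
(1,1): Delta=-0.7500 Bond=43.3211
(2,0): Delta=-0.2418 Bond=31.5937
(2,1): Delta=0.4400 Bond=17.8922
(2,2): Delta=-0.9823 Bond=57.3154
V0=19.3137

Under the risk-neutral measure, an up-move has probability p* = (R−d)/(u−d) = 0.7879 and values discount at R = 1.13.
Payoff layer (t=3): V(3,0)=31.7200, V(3,1)=30.2100, V(3,2)=34.0000, V(3,3)=22.3300
Node (2,0) S=18.9225: V=(p*·30.2100+(1−p*)·31.7200)/1.13=27.0180; Δ=(30.2100−31.7200)/(22.7070−16.4626)=-0.2418; B=V−Δ·S=31.5937
Node (2,1) S=26.1000: V=(p*·34.0000+(1−p*)·30.2100)/1.13=29.3770; Δ=(34.0000−30.2100)/(31.3200−22.7070)=0.4400; B=V−Δ·S=17.8922
Node (2,2) S=36.0000: V=(p*·22.3300+(1−p*)·34.0000)/1.13=21.9517; Δ=(22.3300−34.0000)/(43.2000−31.3200)=-0.9823; B=V−Δ·S=57.3154
Node (1,0) S=21.7500: V=(p*·29.3770+(1−p*)·27.0180)/1.13=25.5545; Δ=(29.3770−27.0180)/(26.1000−18.9225)=0.3287; B=V−Δ·S=18.4058
Node (1,1) S=30.0000: V=(p*·21.9517+(1−p*)·29.3770)/1.13=20.8202; Δ=(21.9517−29.3770)/(36.0000−26.1000)=-0.7500; B=V−Δ·S=43.3211
Node (0,0) S=25.0000: V=(p*·20.8202+(1−p*)·25.5545)/1.13=19.3137; Δ=(20.8202−25.5545)/(30.0000−21.7500)=-0.5739; B=V−Δ·S=33.6602
The time-0 hedge costs 19.3137, which is the no-arbitrage price.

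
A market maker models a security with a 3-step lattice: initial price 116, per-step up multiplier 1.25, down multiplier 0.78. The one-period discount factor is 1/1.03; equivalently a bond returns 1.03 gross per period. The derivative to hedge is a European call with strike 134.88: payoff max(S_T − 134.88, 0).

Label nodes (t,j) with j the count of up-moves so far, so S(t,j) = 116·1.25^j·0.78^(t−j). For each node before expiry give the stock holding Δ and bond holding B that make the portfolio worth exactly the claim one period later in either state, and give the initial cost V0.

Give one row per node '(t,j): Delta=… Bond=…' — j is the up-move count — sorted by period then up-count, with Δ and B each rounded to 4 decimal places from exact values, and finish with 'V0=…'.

(0,0): Delta=0.4726 Bond=-39.8357
(1,0): Delta=0.0789 Bond=-5.4044
(1,1): Delta=0.6888 Bond=-72.3821
(2,0): Delta=0.0000 Bond=0.0000
(2,1): Delta=0.1222 Bond=-10.4650
(2,2): Delta=1.0000 Bond=-130.9515
V0=14.9886

No-arbitrage ⇒ martingale measure with p* = (R−d)/(u−d) = 0.5319.
Terminal payoffs: V(3,0)=0.0000, V(3,1)=0.0000, V(3,2)=6.4950, V(3,3)=91.6825
(2,0): S=70.5744. Δ = (V_up−V_dn)/(S_up−S_dn) = (0.0000−0.0000)/(88.2180−55.0480) = 0.0000. V = [p*·0.0000 + (1−p*)·0.0000]/1.03 = 0.0000. B = V − Δ·S = 0.0000.
(2,1): S=113.1000. Δ = (V_up−V_dn)/(S_up−S_dn) = (6.4950−0.0000)/(141.3750−88.2180) = 0.1222. V = [p*·6.4950 + (1−p*)·0.0000]/1.03 = 3.3542. B = V − Δ·S = -10.4650.
(2,2): S=181.2500. Δ = (V_up−V_dn)/(S_up−S_dn) = (91.6825−6.4950)/(226.5625−141.3750) = 1.0000. V = [p*·91.6825 + (1−p*)·6.4950]/1.03 = 50.2985. B = V − Δ·S = -130.9515.
(1,0): S=90.4800. Δ = (V_up−V_dn)/(S_up−S_dn) = (3.3542−0.0000)/(113.1000−70.5744) = 0.0789. V = [p*·3.3542 + (1−p*)·0.0000]/1.03 = 1.7322. B = V − Δ·S = -5.4044.
(1,1): S=145.0000. Δ = (V_up−V_dn)/(S_up−S_dn) = (50.2985−3.3542)/(181.2500−113.1000) = 0.6888. V = [p*·50.2985 + (1−p*)·3.3542]/1.03 = 27.4996. B = V − Δ·S = -72.3821.
(0,0): S=116.0000. Δ = (V_up−V_dn)/(S_up−S_dn) = (27.4996−1.7322)/(145.0000−90.4800) = 0.4726. V = [p*·27.4996 + (1−p*)·1.7322]/1.03 = 14.9886. B = V − Δ·S = -39.8357.
Self-financing check: at every node Δ·S+B equals the discounted successor values.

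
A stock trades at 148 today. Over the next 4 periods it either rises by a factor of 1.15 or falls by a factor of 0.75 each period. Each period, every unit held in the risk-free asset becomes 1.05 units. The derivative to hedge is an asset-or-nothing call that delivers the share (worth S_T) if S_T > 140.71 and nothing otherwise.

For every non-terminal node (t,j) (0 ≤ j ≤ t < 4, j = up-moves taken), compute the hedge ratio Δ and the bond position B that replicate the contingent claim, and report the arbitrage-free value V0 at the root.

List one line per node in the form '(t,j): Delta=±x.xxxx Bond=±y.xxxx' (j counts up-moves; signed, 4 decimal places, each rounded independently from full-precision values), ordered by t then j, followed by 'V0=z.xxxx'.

(0,0): Delta=1.5935 Bond=-109.8612
(1,0): Delta=1.9399 Bond=-153.8057
(1,1): Delta=1.5182 Bond=-102.5371
(2,0): Delta=0.0000 Bond=0.0000
(2,1): Delta=2.3616 Bond=-215.3280
(2,2): Delta=1.3348 Bond=-71.7760
(3,0): Delta=0.0000 Bond=0.0000
(3,1): Delta=0.0000 Bond=0.0000
(3,2): Delta=2.8750 Bond=-301.4592
(3,3): Delta=1.0000 Bond=0.0000
V0=125.9742

No-arbitrage ⇒ martingale measure with p* = (R−d)/(u−d) = 0.7500.
Terminal values V(4,·): V(4,0)=0.0000, V(4,1)=0.0000, V(4,2)=0.0000, V(4,3)=168.8171, V(4,4)=258.8529
Node (3,0) S=62.4375: V=(p*·0.0000+(1−p*)·0.0000)/1.05=0.0000; Δ=(0.0000−0.0000)/(71.8031−46.8281)=0.0000; B=V−Δ·S=0.0000
Node (3,1) S=95.7375: V=(p*·0.0000+(1−p*)·0.0000)/1.05=0.0000; Δ=(0.0000−0.0000)/(110.0981−71.8031)=0.0000; B=V−Δ·S=0.0000
Node (3,2) S=146.7975: V=(p*·168.8171+(1−p*)·0.0000)/1.05=120.5837; Δ=(168.8171−0.0000)/(168.8171−110.0981)=2.8750; B=V−Δ·S=-301.4592
Node (3,3) S=225.0895: V=(p*·258.8529+(1−p*)·168.8171)/1.05=225.0895; Δ=(258.8529−168.8171)/(258.8529−168.8171)=1.0000; B=V−Δ·S=0.0000
Node (2,0) S=83.2500: V=(p*·0.0000+(1−p*)·0.0000)/1.05=0.0000; Δ=(0.0000−0.0000)/(95.7375−62.4375)=0.0000; B=V−Δ·S=0.0000
Node (2,1) S=127.6500: V=(p*·120.5837+(1−p*)·0.0000)/1.05=86.1312; Δ=(120.5837−0.0000)/(146.7975−95.7375)=2.3616; B=V−Δ·S=-215.3280
Node (2,2) S=195.7300: V=(p*·225.0895+(1−p*)·120.5837)/1.05=189.4886; Δ=(225.0895−120.5837)/(225.0895−146.7975)=1.3348; B=V−Δ·S=-71.7760
Node (1,0) S=111.0000: V=(p*·86.1312+(1−p*)·0.0000)/1.05=61.5223; Δ=(86.1312−0.0000)/(127.6500−83.2500)=1.9399; B=V−Δ·S=-153.8057
Node (1,1) S=170.2000: V=(p*·189.4886+(1−p*)·86.1312)/1.05=155.8564; Δ=(189.4886−86.1312)/(195.7300−127.6500)=1.5182; B=V−Δ·S=-102.5371
Node (0,0) S=148.0000: V=(p*·155.8564+(1−p*)·61.5223)/1.05=125.9742; Δ=(155.8564−61.5223)/(170.2000−111.0000)=1.5935; B=V−Δ·S=-109.8612
Root portfolio cost Δ·148+B reproduces V0=125.9742.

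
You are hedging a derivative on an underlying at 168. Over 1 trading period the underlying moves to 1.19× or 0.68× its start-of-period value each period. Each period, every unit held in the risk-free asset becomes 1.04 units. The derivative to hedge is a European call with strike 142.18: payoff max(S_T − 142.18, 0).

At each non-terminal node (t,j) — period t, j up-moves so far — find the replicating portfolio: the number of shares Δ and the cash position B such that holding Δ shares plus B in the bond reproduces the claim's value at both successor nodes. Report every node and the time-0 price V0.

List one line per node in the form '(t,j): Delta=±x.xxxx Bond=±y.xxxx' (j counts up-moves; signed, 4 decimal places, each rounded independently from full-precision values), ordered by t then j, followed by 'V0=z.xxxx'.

No-arbitrage ⇒ martingale measure with p* = (R−d)/(u−d) = 0.7059.
Terminal values V(1,·): V(1,0)=0.0000, V(1,1)=57.7400
Node (0,0) S=168.0000: V=(p*·57.7400+(1−p*)·0.0000)/1.04=39.1900; Δ=(57.7400−0.0000)/(199.9200−114.2400)=0.6739; B=V−Δ·S=-74.0256
Each (Δ,B) replicates both successor values, so the strategy is self-financing and V0 is arbitrage-free.

(0,0): Delta=0.6739 Bond=-74.0256
V0=39.1900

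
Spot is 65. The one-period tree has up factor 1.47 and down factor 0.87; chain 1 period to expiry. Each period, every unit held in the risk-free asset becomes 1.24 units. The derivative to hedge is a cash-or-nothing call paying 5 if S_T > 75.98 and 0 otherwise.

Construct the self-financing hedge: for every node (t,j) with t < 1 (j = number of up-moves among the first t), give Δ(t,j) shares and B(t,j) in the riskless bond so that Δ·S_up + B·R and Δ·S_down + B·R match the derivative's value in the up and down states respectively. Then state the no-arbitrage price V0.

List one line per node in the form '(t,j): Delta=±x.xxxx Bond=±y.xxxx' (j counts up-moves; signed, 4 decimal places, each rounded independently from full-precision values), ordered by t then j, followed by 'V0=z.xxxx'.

(0,0): Delta=0.1282 Bond=-5.8468
V0=2.4866

Risk-neutral probability p* = (R−d)/(u−d) = (1.24−0.87)/(1.47−0.87) = 0.6167.
Payoff layer (t=1): V(1,0)=0.0000, V(1,1)=5.0000
  t=0,j=0: stock 65.0000 → up 95.5500 (V=5.0000), down 56.5500 (V=0.0000). Price 2.4866; hedge Δ=0.1282, bond B=-5.8468.
The time-0 hedge costs 2.4866, which is the no-arbitrage price.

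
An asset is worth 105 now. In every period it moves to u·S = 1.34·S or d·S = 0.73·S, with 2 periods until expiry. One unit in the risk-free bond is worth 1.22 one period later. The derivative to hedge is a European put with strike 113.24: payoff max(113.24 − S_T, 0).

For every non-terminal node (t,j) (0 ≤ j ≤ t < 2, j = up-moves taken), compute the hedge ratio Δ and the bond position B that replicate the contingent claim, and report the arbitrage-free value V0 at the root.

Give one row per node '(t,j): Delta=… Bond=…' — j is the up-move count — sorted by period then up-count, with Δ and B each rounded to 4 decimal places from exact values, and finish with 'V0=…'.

The replicating-portfolio and risk-neutral prices coincide; use p* = (1.22−0.73)/(1.34−0.73) = 0.8033 for the latter.
At expiry t=2: V(2,0)=57.2855, V(2,1)=10.5290, V(2,2)=0.0000
(1,0): S=76.6500. Δ = (V_up−V_dn)/(S_up−S_dn) = (10.5290−57.2855)/(102.7110−55.9545) = -1.0000. V = [p*·10.5290 + (1−p*)·57.2855]/1.22 = 16.1697. B = V − Δ·S = 92.8197.
(1,1): S=140.7000. Δ = (V_up−V_dn)/(S_up−S_dn) = (0.0000−10.5290)/(188.5380−102.7110) = -0.1227. V = [p*·0.0000 + (1−p*)·10.5290]/1.22 = 1.6978. B = V − Δ·S = 18.9584.
(0,0): S=105.0000. Δ = (V_up−V_dn)/(S_up−S_dn) = (1.6978−16.1697)/(140.7000−76.6500) = -0.2259. V = [p*·1.6978 + (1−p*)·16.1697]/1.22 = 3.7252. B = V − Δ·S = 27.4496.
Each (Δ,B) replicates both successor values, so the strategy is self-financing and V0 is arbitrage-free.

(0,0): Delta=-0.2259 Bond=27.4496
(1,0): Delta=-1.0000 Bond=92.8197
(1,1): Delta=-0.1227 Bond=18.9584
V0=3.7252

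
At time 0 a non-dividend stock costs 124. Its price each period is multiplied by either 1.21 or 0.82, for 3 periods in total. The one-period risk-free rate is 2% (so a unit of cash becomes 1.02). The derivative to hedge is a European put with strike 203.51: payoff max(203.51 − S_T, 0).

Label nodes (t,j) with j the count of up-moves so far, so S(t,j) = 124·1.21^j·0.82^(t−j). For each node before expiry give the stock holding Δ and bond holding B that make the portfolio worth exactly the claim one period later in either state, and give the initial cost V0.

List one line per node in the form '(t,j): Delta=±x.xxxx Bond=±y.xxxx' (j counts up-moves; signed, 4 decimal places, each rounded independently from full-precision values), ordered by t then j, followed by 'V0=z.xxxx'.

(0,0): Delta=-0.9155 Bond=183.3500
(1,0): Delta=-1.0000 Bond=195.6075
(1,1): Delta=-0.8611 Bond=178.8560
(2,0): Delta=-1.0000 Bond=199.5196
(2,1): Delta=-1.0000 Bond=199.5196
(2,2): Delta=-0.7717 Bond=166.2010
V0=69.8262

Risk-neutral probability p* = (R−d)/(u−d) = (1.02−0.82)/(1.21−0.82) = 0.5128.
Terminal values V(3,·): V(3,0)=135.1404, V(3,1)=102.6231, V(3,2)=54.6403, V(3,3)=0.0000
Node (2,0) S=83.3776: V=(p*·102.6231+(1−p*)·135.1404)/1.02=116.1420; Δ=(102.6231−135.1404)/(100.8869−68.3696)=-1.0000; B=V−Δ·S=199.5196
Node (2,1) S=123.0328: V=(p*·54.6403+(1−p*)·102.6231)/1.02=76.4868; Δ=(54.6403−102.6231)/(148.8697−100.8869)=-1.0000; B=V−Δ·S=199.5196
Node (2,2) S=181.5484: V=(p*·0.0000+(1−p*)·54.6403)/1.02=26.0977; Δ=(0.0000−54.6403)/(219.6736−148.8697)=-0.7717; B=V−Δ·S=166.2010
Node (1,0) S=101.6800: V=(p*·76.4868+(1−p*)·116.1420)/1.02=93.9275; Δ=(76.4868−116.1420)/(123.0328−83.3776)=-1.0000; B=V−Δ·S=195.6075
Node (1,1) S=150.0400: V=(p*·26.0977+(1−p*)·76.4868)/1.02=49.6532; Δ=(26.0977−76.4868)/(181.5484−123.0328)=-0.8611; B=V−Δ·S=178.8560
Node (0,0) S=124.0000: V=(p*·49.6532+(1−p*)·93.9275)/1.02=69.8262; Δ=(49.6532−93.9275)/(150.0400−101.6800)=-0.9155; B=V−Δ·S=183.3500
Root portfolio cost Δ·124+B reproduces V0=69.8262.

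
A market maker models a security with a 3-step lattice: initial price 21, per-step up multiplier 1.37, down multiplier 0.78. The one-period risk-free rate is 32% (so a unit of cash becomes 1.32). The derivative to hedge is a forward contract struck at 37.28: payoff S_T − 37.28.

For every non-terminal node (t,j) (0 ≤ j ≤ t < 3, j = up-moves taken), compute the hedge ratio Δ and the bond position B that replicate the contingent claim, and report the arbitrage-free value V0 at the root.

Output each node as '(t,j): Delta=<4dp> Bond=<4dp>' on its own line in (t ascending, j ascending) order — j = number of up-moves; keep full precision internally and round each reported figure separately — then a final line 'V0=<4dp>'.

(0,0): Delta=1.0000 Bond=-16.2089
(1,0): Delta=1.0000 Bond=-21.3958
(1,1): Delta=1.0000 Bond=-21.3958
(2,0): Delta=1.0000 Bond=-28.2424
(2,1): Delta=1.0000 Bond=-28.2424
(2,2): Delta=1.0000 Bond=-28.2424
V0=4.7911

No-arbitrage ⇒ martingale measure with p* = (R−d)/(u−d) = 0.9153.
At expiry t=3: V(3,0)=-27.3144, V(3,1)=-19.7763, V(3,2)=-6.5364, V(3,3)=16.7184
  t=2,j=0: stock 12.7764 → up 17.5037 (V=-19.7763), down 9.9656 (V=-27.3144). Price -15.4660; hedge Δ=1.0000, bond B=-28.2424.
  t=2,j=1: stock 22.4406 → up 30.7436 (V=-6.5364), down 17.5037 (V=-19.7763). Price -5.8018; hedge Δ=1.0000, bond B=-28.2424.
  t=2,j=2: stock 39.4149 → up 53.9984 (V=16.7184), down 30.7436 (V=-6.5364). Price 11.1725; hedge Δ=1.0000, bond B=-28.2424.
  t=1,j=0: stock 16.3800 → up 22.4406 (V=-5.8018), down 12.7764 (V=-15.4660). Price -5.0158; hedge Δ=1.0000, bond B=-21.3958.
  t=1,j=1: stock 28.7700 → up 39.4149 (V=11.1725), down 22.4406 (V=-5.8018). Price 7.3742; hedge Δ=1.0000, bond B=-21.3958.
  t=0,j=0: stock 21.0000 → up 28.7700 (V=7.3742), down 16.3800 (V=-5.0158). Price 4.7911; hedge Δ=1.0000, bond B=-16.2089.
The time-0 hedge costs 4.7911, which is the no-arbitrage price.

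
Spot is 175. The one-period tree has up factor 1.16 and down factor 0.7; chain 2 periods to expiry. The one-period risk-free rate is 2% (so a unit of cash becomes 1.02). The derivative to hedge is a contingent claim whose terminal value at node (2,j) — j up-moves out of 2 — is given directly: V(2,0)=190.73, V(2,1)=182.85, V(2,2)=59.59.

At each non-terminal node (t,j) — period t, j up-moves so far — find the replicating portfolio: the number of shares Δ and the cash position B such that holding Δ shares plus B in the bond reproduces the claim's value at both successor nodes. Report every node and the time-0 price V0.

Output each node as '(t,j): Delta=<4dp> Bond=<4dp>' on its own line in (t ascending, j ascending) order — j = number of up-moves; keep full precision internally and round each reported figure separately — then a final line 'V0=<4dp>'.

Since d<R<u, set p* = (R−d)/(u−d) = 0.6957; price each node as the discounted p*-expectation of its children.
At expiry t=2: V(2,0)=190.7300, V(2,1)=182.8500, V(2,2)=59.5900
  t=1,j=0: stock 122.5000 → up 142.1000 (V=182.8500), down 85.7500 (V=190.7300). Price 181.6159; hedge Δ=-0.1398, bond B=198.7464.
  t=1,j=1: stock 203.0000 → up 235.4800 (V=59.5900), down 142.1000 (V=182.8500). Price 95.1999; hedge Δ=-1.3200, bond B=363.1564.
  t=0,j=0: stock 175.0000 → up 203.0000 (V=95.1999), down 122.5000 (V=181.6159). Price 119.1181; hedge Δ=-1.0735, bond B=306.9790.
Each (Δ,B) replicates both successor values, so the strategy is self-financing and V0 is arbitrage-free.

(0,0): Delta=-1.0735 Bond=306.9790
(1,0): Delta=-0.1398 Bond=198.7464
(1,1): Delta=-1.3200 Bond=363.1564
V0=119.1181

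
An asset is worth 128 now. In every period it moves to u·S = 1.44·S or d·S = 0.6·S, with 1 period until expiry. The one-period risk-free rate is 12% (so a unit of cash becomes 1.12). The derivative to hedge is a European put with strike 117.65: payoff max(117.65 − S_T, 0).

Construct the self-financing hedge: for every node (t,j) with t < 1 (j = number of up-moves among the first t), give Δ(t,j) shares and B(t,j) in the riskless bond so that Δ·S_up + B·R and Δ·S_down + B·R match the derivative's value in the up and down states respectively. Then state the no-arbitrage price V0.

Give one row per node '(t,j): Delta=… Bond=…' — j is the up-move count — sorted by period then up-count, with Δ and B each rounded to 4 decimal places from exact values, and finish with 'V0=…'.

(0,0): Delta=-0.3799 Bond=62.5255
V0=13.8946

Risk-neutral probability p* = (R−d)/(u−d) = (1.12−0.6)/(1.44−0.6) = 0.6190.
Payoff layer (t=1): V(1,0)=40.8500, V(1,1)=0.0000
  t=0,j=0: stock 128.0000 → up 184.3200 (V=0.0000), down 76.8000 (V=40.8500). Price 13.8946; hedge Δ=-0.3799, bond B=62.5255.
Self-financing check: at every node Δ·S+B equals the discounted successor values.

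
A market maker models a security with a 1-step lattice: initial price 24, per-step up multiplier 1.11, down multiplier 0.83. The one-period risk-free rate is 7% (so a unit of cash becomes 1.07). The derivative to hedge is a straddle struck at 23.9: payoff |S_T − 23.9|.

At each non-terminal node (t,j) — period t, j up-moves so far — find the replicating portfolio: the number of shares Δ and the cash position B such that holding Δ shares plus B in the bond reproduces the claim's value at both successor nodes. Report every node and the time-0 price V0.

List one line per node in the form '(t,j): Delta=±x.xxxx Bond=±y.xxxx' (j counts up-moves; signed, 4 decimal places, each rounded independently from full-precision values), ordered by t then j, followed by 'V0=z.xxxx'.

(0,0): Delta=-0.1845 Bond=7.1549
V0=2.7263

The replicating-portfolio and risk-neutral prices coincide; use p* = (1.07−0.83)/(1.11−0.83) = 0.8571 for the latter.
Terminal payoffs: V(1,0)=3.9800, V(1,1)=2.7400
  t=0,j=0: stock 24.0000 → up 26.6400 (V=2.7400), down 19.9200 (V=3.9800). Price 2.7263; hedge Δ=-0.1845, bond B=7.1549.
Root portfolio cost Δ·24+B reproduces V0=2.7263.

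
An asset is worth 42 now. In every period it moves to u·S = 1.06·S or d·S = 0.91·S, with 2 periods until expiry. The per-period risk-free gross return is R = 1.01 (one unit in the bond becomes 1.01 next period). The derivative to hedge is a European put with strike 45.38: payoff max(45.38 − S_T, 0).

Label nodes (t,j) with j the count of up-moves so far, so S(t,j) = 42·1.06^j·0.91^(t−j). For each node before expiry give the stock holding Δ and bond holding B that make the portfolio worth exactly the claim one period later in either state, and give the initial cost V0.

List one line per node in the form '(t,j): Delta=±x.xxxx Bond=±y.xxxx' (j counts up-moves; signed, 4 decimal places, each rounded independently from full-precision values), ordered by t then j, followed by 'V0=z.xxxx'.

Under the risk-neutral measure, an up-move has probability p* = (R−d)/(u−d) = 0.6667 and values discount at R = 1.01.
At expiry t=2: V(2,0)=10.5998, V(2,1)=4.8668, V(2,2)=0.0000
  t=1,j=0: stock 38.2200 → up 40.5132 (V=4.8668), down 34.7802 (V=10.5998). Price 6.7107; hedge Δ=-1.0000, bond B=44.9307.
  t=1,j=1: stock 44.5200 → up 47.1912 (V=0.0000), down 40.5132 (V=4.8668). Price 1.6062; hedge Δ=-0.7288, bond B=34.0515.
  t=0,j=0: stock 42.0000 → up 44.5200 (V=1.6062), down 38.2200 (V=6.7107). Price 3.2750; hedge Δ=-0.8102, bond B=37.3049.
Check: Δ(0,0)·S0 + B(0,0) = 3.2750 = V0.

(0,0): Delta=-0.8102 Bond=37.3049
(1,0): Delta=-1.0000 Bond=44.9307
(1,1): Delta=-0.7288 Bond=34.0515
V0=3.2750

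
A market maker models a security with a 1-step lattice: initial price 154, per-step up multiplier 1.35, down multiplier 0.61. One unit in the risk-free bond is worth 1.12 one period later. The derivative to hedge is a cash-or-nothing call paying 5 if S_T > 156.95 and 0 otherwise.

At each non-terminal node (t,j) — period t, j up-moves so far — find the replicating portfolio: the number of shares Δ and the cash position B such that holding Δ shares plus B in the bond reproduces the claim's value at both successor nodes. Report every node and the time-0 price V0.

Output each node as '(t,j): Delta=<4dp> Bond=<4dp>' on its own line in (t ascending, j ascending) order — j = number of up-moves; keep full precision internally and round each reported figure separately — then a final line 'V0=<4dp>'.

No-arbitrage ⇒ martingale measure with p* = (R−d)/(u−d) = 0.6892.
Terminal values V(1,·): V(1,0)=0.0000, V(1,1)=5.0000
  t=0,j=0: stock 154.0000 → up 207.9000 (V=5.0000), down 93.9400 (V=0.0000). Price 3.0767; hedge Δ=0.0439, bond B=-3.6800.
Root portfolio cost Δ·154+B reproduces V0=3.0767.

(0,0): Delta=0.0439 Bond=-3.6800
V0=3.0767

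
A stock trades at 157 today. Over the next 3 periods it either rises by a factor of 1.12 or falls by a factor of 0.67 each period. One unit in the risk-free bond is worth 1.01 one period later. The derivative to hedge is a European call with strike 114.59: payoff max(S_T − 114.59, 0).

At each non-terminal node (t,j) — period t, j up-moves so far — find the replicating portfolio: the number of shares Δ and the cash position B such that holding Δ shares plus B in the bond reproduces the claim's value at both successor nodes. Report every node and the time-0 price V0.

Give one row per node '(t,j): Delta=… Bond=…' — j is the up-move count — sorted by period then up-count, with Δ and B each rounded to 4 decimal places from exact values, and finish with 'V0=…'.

(0,0): Delta=0.7910 Bond=-72.7583
(1,0): Delta=0.2744 Bond=-19.1445
(1,1): Delta=0.8909 Bond=-91.0670
(2,0): Delta=0.0000 Bond=0.0000
(2,1): Delta=0.3275 Bond=-25.5917
(2,2): Delta=1.0000 Bond=-113.4554
V0=51.4223

The replicating-portfolio and risk-neutral prices coincide; use p* = (1.01−0.67)/(1.12−0.67) = 0.7556 for the latter.
Payoff layer (t=3): V(3,0)=0.0000, V(3,1)=0.0000, V(3,2)=17.3603, V(3,3)=105.9837
(2,0): S=70.4773. Δ = (V_up−V_dn)/(S_up−S_dn) = (0.0000−0.0000)/(78.9346−47.2198) = 0.0000. V = [p*·0.0000 + (1−p*)·0.0000]/1.01 = 0.0000. B = V − Δ·S = 0.0000.
(2,1): S=117.8128. Δ = (V_up−V_dn)/(S_up−S_dn) = (17.3603−0.0000)/(131.9503−78.9346) = 0.3275. V = [p*·17.3603 + (1−p*)·0.0000]/1.01 = 12.9868. B = V − Δ·S = -25.5917.
(2,2): S=196.9408. Δ = (V_up−V_dn)/(S_up−S_dn) = (105.9837−17.3603)/(220.5737−131.9503) = 1.0000. V = [p*·105.9837 + (1−p*)·17.3603]/1.01 = 83.4854. B = V − Δ·S = -113.4554.
(1,0): S=105.1900. Δ = (V_up−V_dn)/(S_up−S_dn) = (12.9868−0.0000)/(117.8128−70.4773) = 0.2744. V = [p*·12.9868 + (1−p*)·0.0000]/1.01 = 9.7151. B = V − Δ·S = -19.1445.
(1,1): S=175.8400. Δ = (V_up−V_dn)/(S_up−S_dn) = (83.4854−12.9868)/(196.9408−117.8128) = 0.8909. V = [p*·83.4854 + (1−p*)·12.9868]/1.01 = 65.5964. B = V − Δ·S = -91.0670.
(0,0): S=157.0000. Δ = (V_up−V_dn)/(S_up−S_dn) = (65.5964−9.7151)/(175.8400−105.1900) = 0.7910. V = [p*·65.5964 + (1−p*)·9.7151]/1.01 = 51.4223. B = V − Δ·S = -72.7583.
Each (Δ,B) replicates both successor values, so the strategy is self-financing and V0 is arbitrage-free.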